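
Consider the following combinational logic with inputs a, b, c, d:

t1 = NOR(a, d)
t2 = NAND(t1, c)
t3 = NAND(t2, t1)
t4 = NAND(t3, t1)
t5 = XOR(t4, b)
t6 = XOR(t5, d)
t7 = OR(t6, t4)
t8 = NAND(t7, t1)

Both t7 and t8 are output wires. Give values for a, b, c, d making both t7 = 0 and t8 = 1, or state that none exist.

a=0, b=0, c=1, d=0

Check with a=0, b=0, c=1, d=0:
t1 = NOR(a, d) = NOR(0, 0) = 1
t2 = NAND(t1, c) = NAND(1, 1) = 0
t3 = NAND(t2, t1) = NAND(0, 1) = 1
t4 = NAND(t3, t1) = NAND(1, 1) = 0
t5 = XOR(t4, b) = XOR(0, 0) = 0
t6 = XOR(t5, d) = XOR(0, 0) = 0
t7 = OR(t6, t4) = OR(0, 0) = 0
t8 = NAND(t7, t1) = NAND(0, 1) = 1
So t7 = 0 and t8 = 1.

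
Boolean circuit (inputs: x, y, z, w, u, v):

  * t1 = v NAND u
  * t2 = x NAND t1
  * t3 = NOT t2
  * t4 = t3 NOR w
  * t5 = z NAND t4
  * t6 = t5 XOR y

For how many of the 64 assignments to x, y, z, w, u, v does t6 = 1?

t6 = t5 XOR y must be 1, so t5 and y differ.
Enumerating the 64 input combinations, 32 give t6 = 1 and 32 give t6 = 0.

32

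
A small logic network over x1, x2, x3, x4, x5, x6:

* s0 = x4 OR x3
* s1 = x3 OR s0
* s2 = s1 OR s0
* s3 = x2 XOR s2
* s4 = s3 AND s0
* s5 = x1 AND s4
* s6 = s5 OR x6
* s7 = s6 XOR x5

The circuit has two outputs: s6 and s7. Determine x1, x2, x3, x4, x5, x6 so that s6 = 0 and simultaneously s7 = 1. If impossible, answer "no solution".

Check with x1=0, x2=0, x3=1, x4=0, x5=1, x6=0:
s0 = x4 OR x3 = 0 OR 1 = 1
s1 = x3 OR s0 = 1 OR 1 = 1
s2 = s1 OR s0 = 1 OR 1 = 1
s3 = x2 XOR s2 = 0 XOR 1 = 1
s4 = s3 AND s0 = 1 AND 1 = 1
s5 = x1 AND s4 = 0 AND 1 = 0
s6 = s5 OR x6 = 0 OR 0 = 0
s7 = s6 XOR x5 = 0 XOR 1 = 1
So s6 = 0 and s7 = 1.

x1=0, x2=0, x3=1, x4=0, x5=1, x6=0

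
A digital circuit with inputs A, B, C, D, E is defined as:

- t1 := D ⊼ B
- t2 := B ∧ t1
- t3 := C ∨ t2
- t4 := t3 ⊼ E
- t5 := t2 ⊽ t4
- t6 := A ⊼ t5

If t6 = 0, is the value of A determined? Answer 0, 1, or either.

1

t6 = A ⊼ t5 must be 0, so both A = 1 and t5 = 1.
Every assignment with t6 = 0 has A = 1; there are 3 such assignment(s).
  A=1, B=0, C=1, D=0, E=1
  A=1, B=0, C=1, D=1, E=1
  A=1, B=1, C=1, D=1, E=1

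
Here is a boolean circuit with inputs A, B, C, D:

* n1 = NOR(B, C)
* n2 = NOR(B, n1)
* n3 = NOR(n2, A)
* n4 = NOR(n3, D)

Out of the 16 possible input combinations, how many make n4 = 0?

n4 = NOR(n3, D) must be 0, so at least one of n3, D is 1.
Enumerating the 16 input combinations, 11 give n4 = 0 and 5 give n4 = 1.

11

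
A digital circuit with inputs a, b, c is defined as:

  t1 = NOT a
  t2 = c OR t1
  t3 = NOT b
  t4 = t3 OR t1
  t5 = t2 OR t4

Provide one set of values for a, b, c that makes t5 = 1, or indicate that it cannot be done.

t5 = t2 OR t4 must be 1, so at least one of t2, t4 is 1.
Check with a=0 b=1 c=0:
t1 = NOT a = NOT 0 = 1
t2 = c OR t1 = 0 OR 1 = 1
t3 = NOT b = NOT 1 = 0
t4 = t3 OR t1 = 0 OR 1 = 1
t5 = t2 OR t4 = 1 OR 1 = 1
So t5 = 1 as required.

a=0 b=1 c=0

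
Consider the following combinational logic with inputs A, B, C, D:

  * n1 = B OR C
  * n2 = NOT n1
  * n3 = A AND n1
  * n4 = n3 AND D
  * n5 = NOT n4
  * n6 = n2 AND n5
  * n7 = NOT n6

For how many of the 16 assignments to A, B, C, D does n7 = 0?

4

n7 = NOT n6 must be 0, so n6 = 1.
Satisfying assignments:
  A=0, B=0, C=0, D=0
  A=0, B=0, C=0, D=1
  A=1, B=0, C=0, D=0
  A=1, B=0, C=0, D=1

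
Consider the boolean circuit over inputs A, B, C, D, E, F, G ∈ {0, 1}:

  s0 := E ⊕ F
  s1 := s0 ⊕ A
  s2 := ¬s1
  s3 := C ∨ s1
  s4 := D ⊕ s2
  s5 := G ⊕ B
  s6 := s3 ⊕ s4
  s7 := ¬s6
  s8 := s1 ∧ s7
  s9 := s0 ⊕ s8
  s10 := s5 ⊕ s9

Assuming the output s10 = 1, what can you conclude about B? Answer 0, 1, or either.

Both values of B occur among assignments with s10 = 1:
  B=0: A=0, B=0, C=0, D=0, E=0, F=0, G=1
  B=1: A=0, B=1, C=0, D=0, E=0, F=0, G=0

either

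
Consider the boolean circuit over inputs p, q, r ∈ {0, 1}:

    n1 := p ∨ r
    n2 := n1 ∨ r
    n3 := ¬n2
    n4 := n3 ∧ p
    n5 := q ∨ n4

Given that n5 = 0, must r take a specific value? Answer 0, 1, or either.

either

Both values of r occur among assignments with n5 = 0:
  r=0: p=0, q=0, r=0
  r=1: p=0, q=0, r=1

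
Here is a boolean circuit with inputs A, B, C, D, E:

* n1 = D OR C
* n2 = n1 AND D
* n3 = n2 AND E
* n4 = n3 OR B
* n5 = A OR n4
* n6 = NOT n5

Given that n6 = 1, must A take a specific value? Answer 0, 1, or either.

n6 = NOT n5 must be 1, so n5 = 0.
n5 = A OR n4 must be 0, so both A = 0 and n4 = 0.
Every assignment with n6 = 1 has A = 0; there are 6 such assignment(s).

0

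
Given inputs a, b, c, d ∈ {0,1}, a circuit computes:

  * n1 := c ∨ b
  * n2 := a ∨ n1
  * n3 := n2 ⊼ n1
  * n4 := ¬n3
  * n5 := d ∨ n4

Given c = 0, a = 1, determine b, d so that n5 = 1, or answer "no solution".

n5 = d ∨ n4 must be 1, so at least one of d, n4 is 1.
Check with c = 0, a = 1 and b=1, d=1:
n1 = c ∨ b = 0 ∨ 1 = 1
n2 = a ∨ n1 = 1 ∨ 1 = 1
n3 = n2 ⊼ n1 = 1 ⊼ 1 = 0
n4 = ¬n3 = ¬0 = 1
n5 = d ∨ n4 = 1 ∨ 1 = 1
So n5 = 1.

b=1, d=1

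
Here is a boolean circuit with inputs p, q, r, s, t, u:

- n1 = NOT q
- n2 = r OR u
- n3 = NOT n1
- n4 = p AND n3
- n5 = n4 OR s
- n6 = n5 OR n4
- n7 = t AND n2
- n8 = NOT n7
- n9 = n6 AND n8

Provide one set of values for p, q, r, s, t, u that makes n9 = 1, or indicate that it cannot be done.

p=1 q=1 r=0 s=1 t=0 u=1

n9 = n6 AND n8 must be 1, so both n6 = 1 and n8 = 1.
n6 = n5 OR n4 must be 1, so at least one of n5, n4 is 1.
Check with p=1 q=1 r=0 s=1 t=0 u=1:
n1 = NOT q = NOT 1 = 0
n2 = r OR u = 0 OR 1 = 1
n3 = NOT n1 = NOT 0 = 1
n4 = p AND n3 = 1 AND 1 = 1
n5 = n4 OR s = 1 OR 1 = 1
n6 = n5 OR n4 = 1 OR 1 = 1
n7 = t AND n2 = 0 AND 1 = 0
n8 = NOT n7 = NOT 0 = 1
n9 = n6 AND n8 = 1 AND 1 = 1
So n9 = 1 as required.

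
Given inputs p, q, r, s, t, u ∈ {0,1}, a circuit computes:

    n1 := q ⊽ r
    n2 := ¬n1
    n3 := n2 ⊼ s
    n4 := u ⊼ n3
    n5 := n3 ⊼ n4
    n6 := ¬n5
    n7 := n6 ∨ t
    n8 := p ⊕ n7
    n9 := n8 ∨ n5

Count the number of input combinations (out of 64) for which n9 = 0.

n9 = n8 ∨ n5 must be 0, so both n8 = 0 and n5 = 0.
n8 = p ⊕ n7 must be 0, so p and n7 are equal.
Enumerating the 64 input combinations, 10 give n9 = 0 and 54 give n9 = 1.

10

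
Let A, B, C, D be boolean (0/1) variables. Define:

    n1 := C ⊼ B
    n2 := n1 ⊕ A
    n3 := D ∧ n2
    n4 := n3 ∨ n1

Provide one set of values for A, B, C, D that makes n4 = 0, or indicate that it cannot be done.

A=0 B=1 C=1 D=0

Check with A=0 B=1 C=1 D=0:
n1 = C ⊼ B = 1 ⊼ 1 = 0
n2 = n1 ⊕ A = 0 ⊕ 0 = 0
n3 = D ∧ n2 = 0 ∧ 0 = 0
n4 = n3 ∨ n1 = 0 ∨ 0 = 0
So n4 = 0 as required.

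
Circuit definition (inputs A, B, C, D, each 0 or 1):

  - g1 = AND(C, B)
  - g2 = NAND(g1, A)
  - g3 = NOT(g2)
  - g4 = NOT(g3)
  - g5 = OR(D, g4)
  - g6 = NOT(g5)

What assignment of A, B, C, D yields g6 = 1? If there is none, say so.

g6 = NOT(g5) must be 1, so g5 = 0.
Check with A=1, B=1, C=1, D=0:
g1 = AND(C, B) = AND(1, 1) = 1
g2 = NAND(g1, A) = NAND(1, 1) = 0
g3 = NOT(g2) = NOT 0 = 1
g4 = NOT(g3) = NOT 1 = 0
g5 = OR(D, g4) = OR(0, 0) = 0
g6 = NOT(g5) = NOT 0 = 1
So g6 = 1 as required.

A=1, B=1, C=1, D=0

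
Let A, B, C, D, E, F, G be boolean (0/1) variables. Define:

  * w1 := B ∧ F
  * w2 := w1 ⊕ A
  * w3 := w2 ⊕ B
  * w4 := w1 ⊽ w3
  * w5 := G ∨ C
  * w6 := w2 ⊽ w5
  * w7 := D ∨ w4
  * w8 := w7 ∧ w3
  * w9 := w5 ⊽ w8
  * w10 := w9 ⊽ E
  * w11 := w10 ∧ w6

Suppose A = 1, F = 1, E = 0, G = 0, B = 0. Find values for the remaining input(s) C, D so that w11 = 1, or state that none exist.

no solution exists

With A = 1, F = 1, E = 0, G = 0, B = 0 fixed, none of the 4 settings of C, D give w11 = 1.
For example, with C=0, D=0:
w1 = B ∧ F = 0 ∧ 1 = 0
w2 = w1 ⊕ A = 0 ⊕ 1 = 1
w3 = w2 ⊕ B = 1 ⊕ 0 = 1
w4 = w1 ⊽ w3 = 0 ⊽ 1 = 0
w5 = G ∨ C = 0 ∨ 0 = 0
w6 = w2 ⊽ w5 = 1 ⊽ 0 = 0
w7 = D ∨ w4 = 0 ∨ 0 = 0
w8 = w7 ∧ w3 = 0 ∧ 1 = 0
w9 = w5 ⊽ w8 = 0 ⊽ 0 = 1
w10 = w9 ⊽ E = 1 ⊽ 0 = 0
w11 = w10 ∧ w6 = 0 ∧ 0 = 0
giving w11 = 0 ≠ 1.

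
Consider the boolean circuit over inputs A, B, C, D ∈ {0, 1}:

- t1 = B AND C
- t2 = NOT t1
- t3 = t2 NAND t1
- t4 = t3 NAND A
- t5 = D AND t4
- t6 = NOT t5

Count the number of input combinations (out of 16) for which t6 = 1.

t6 = NOT t5 must be 1, so t5 = 0.
Enumerating the 16 input combinations, 12 give t6 = 1 and 4 give t6 = 0.

12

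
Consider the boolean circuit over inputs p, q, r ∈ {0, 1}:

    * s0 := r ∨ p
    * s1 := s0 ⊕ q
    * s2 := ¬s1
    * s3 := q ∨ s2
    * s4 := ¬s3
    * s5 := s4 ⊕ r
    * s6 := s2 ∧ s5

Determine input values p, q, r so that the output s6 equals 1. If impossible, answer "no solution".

p=0, q=1, r=1

s6 = s2 ∧ s5 must be 1, so both s2 = 1 and s5 = 1.
s2 = ¬s1 must be 1, so s1 = 0.
Check with p=0, q=1, r=1:
s0 = r ∨ p = 1 ∨ 0 = 1
s1 = s0 ⊕ q = 1 ⊕ 1 = 0
s2 = ¬s1 = ¬0 = 1
s3 = q ∨ s2 = 1 ∨ 1 = 1
s4 = ¬s3 = ¬1 = 0
s5 = s4 ⊕ r = 0 ⊕ 1 = 1
s6 = s2 ∧ s5 = 1 ∧ 1 = 1
So s6 = 1 as required.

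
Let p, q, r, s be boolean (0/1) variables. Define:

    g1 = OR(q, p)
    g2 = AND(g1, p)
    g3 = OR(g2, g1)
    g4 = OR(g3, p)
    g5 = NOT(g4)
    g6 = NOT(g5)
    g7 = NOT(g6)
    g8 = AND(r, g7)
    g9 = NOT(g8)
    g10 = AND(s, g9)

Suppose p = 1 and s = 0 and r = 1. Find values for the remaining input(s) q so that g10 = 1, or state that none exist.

no solution exists

With p = 1 and s = 0 and r = 1 fixed, none of the 2 settings of q give g10 = 1.
For example, with q=1:
g1 = OR(q, p) = OR(1, 1) = 1
g2 = AND(g1, p) = AND(1, 1) = 1
g3 = OR(g2, g1) = OR(1, 1) = 1
g4 = OR(g3, p) = OR(1, 1) = 1
g5 = NOT(g4) = NOT 1 = 0
g6 = NOT(g5) = NOT 0 = 1
g7 = NOT(g6) = NOT 1 = 0
g8 = AND(r, g7) = AND(1, 0) = 0
g9 = NOT(g8) = NOT 0 = 1
g10 = AND(s, g9) = AND(0, 1) = 0
giving g10 = 0 ≠ 1.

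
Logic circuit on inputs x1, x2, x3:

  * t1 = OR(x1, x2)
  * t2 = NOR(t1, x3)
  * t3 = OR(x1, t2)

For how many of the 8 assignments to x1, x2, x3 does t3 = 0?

3

t3 = OR(x1, t2) must be 0, so both x1 = 0 and t2 = 0.
t2 = NOR(t1, x3) must be 0, so at least one of t1, x3 is 1.
Enumerating the 8 input combinations, 3 give t3 = 0 and 5 give t3 = 1.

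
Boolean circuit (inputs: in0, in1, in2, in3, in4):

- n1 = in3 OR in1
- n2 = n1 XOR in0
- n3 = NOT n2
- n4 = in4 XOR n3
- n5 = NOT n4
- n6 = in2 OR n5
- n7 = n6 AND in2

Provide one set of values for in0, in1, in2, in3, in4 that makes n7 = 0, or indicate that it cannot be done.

n7 = n6 AND in2 must be 0, so at least one of n6, in2 is 0.
Check with in0=1, in1=1, in2=0, in3=0, in4=0:
n1 = in3 OR in1 = 0 OR 1 = 1
n2 = n1 XOR in0 = 1 XOR 1 = 0
n3 = NOT n2 = NOT 0 = 1
n4 = in4 XOR n3 = 0 XOR 1 = 1
n5 = NOT n4 = NOT 1 = 0
n6 = in2 OR n5 = 0 OR 0 = 0
n7 = n6 AND in2 = 0 AND 0 = 0
So n7 = 0 as required.

in0=1, in1=1, in2=0, in3=0, in4=0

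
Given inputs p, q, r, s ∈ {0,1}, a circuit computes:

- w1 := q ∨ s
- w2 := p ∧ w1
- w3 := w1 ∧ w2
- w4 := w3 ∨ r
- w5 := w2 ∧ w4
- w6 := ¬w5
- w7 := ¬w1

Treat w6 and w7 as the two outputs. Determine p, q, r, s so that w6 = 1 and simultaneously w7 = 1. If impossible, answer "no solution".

p=1, q=0, r=1, s=0

Check with p=1, q=0, r=1, s=0:
w1 = q ∨ s = 0 ∨ 0 = 0
w2 = p ∧ w1 = 1 ∧ 0 = 0
w3 = w1 ∧ w2 = 0 ∧ 0 = 0
w4 = w3 ∨ r = 0 ∨ 1 = 1
w5 = w2 ∧ w4 = 0 ∧ 1 = 0
w6 = ¬w5 = ¬0 = 1
w7 = ¬w1 = ¬0 = 1
So w6 = 1 and w7 = 1.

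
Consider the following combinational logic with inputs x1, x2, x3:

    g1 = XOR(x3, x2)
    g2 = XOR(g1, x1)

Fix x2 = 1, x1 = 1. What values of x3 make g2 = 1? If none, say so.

x3=1

g2 = XOR(g1, x1) must be 1, so g1 and x1 differ.
Check with x2 = 1, x1 = 1 and x3=1:
g1 = XOR(x3, x2) = XOR(1, 1) = 0
g2 = XOR(g1, x1) = XOR(0, 1) = 1
So g2 = 1.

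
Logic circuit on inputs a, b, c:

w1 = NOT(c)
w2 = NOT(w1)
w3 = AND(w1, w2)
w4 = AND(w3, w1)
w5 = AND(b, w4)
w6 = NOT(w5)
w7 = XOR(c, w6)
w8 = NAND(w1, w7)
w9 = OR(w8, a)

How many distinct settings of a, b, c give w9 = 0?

w9 = OR(w8, a) must be 0, so both w8 = 0 and a = 0.
w8 = NAND(w1, w7) must be 0, so both w1 = 1 and w7 = 1.
w1 = NOT(c) must be 1, so c = 0.
Satisfying assignments:
  a=0, b=0, c=0
  a=0, b=1, c=0

2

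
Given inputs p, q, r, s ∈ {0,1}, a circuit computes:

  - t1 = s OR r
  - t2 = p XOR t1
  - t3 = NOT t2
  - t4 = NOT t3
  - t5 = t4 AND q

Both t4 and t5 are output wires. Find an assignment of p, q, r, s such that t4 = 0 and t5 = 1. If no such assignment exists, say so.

no solution exists

Across all 16 input combinations, none give both t4 = 0 and t5 = 1.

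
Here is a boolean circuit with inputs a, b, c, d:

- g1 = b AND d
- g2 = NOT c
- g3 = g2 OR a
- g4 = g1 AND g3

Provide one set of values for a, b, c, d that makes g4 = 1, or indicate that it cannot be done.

a=0 b=1 c=0 d=1

g4 = g1 AND g3 must be 1, so both g1 = 1 and g3 = 1.
Check with a=0 b=1 c=0 d=1:
g1 = b AND d = 1 AND 1 = 1
g2 = NOT c = NOT 0 = 1
g3 = g2 OR a = 1 OR 0 = 1
g4 = g1 AND g3 = 1 AND 1 = 1
So g4 = 1 as required.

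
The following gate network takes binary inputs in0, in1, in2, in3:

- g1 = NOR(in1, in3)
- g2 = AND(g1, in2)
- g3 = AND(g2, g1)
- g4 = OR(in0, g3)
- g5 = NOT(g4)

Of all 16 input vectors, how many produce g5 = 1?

g5 = NOT(g4) must be 1, so g4 = 0.
g4 = OR(in0, g3) must be 0, so both in0 = 0 and g3 = 0.
g3 = AND(g2, g1) must be 0, so at least one of g2, g1 is 0.
Enumerating the 16 input combinations, 7 give g5 = 1 and 9 give g5 = 0.

7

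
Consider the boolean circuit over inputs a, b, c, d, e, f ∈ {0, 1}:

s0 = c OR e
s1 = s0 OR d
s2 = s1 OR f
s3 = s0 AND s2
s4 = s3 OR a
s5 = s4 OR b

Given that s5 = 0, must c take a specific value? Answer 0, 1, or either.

0

s5 = s4 OR b must be 0, so both s4 = 0 and b = 0.
s4 = s3 OR a must be 0, so both s3 = 0 and a = 0.
Every assignment with s5 = 0 has c = 0; there are 4 such assignment(s).
  a=0, b=0, c=0, d=0, e=0, f=0
  a=0, b=0, c=0, d=0, e=0, f=1
  a=0, b=0, c=0, d=1, e=0, f=0
  a=0, b=0, c=0, d=1, e=0, f=1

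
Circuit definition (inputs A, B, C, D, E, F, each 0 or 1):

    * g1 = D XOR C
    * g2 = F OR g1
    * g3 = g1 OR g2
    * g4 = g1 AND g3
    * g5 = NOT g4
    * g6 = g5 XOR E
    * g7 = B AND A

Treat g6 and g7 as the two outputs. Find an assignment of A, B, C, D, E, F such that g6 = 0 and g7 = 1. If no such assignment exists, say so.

Check with A=1, B=1, C=1, D=1, E=1, F=1:
g1 = D XOR C = 1 XOR 1 = 0
g2 = F OR g1 = 1 OR 0 = 1
g3 = g1 OR g2 = 0 OR 1 = 1
g4 = g1 AND g3 = 0 AND 1 = 0
g5 = NOT g4 = NOT 0 = 1
g6 = g5 XOR E = 1 XOR 1 = 0
g7 = B AND A = 1 AND 1 = 1
So g6 = 0 and g7 = 1.

A=1, B=1, C=1, D=1, E=1, F=1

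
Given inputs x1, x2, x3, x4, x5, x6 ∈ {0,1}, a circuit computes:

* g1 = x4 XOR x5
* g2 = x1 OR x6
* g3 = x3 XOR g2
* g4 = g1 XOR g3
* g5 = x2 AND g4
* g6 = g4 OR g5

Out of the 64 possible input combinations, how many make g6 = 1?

32

g6 = g4 OR g5 must be 1, so at least one of g4, g5 is 1.
Enumerating the 64 input combinations, 32 give g6 = 1 and 32 give g6 = 0.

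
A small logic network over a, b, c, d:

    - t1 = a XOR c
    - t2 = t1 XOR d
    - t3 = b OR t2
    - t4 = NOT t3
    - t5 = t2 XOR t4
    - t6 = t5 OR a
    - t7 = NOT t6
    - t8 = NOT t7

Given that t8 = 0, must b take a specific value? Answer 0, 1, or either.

1

t8 = NOT t7 must be 0, so t7 = 1.
t7 = NOT t6 must be 1, so t6 = 0.
Every assignment with t8 = 0 has b = 1; there are 2 such assignment(s).
  a=0, b=1, c=0, d=0
  a=0, b=1, c=1, d=1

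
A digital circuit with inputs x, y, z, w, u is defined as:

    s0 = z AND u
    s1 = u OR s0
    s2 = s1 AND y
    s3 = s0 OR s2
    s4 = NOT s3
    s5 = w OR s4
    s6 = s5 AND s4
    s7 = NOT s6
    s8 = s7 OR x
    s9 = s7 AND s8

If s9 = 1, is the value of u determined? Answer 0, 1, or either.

s9 = s7 AND s8 must be 1, so both s7 = 1 and s8 = 1.
s7 = NOT s6 must be 1, so s6 = 0.
s8 = s7 OR x must be 1, so at least one of s7, x is 1.
Every assignment with s9 = 1 has u = 1; there are 12 such assignment(s).

1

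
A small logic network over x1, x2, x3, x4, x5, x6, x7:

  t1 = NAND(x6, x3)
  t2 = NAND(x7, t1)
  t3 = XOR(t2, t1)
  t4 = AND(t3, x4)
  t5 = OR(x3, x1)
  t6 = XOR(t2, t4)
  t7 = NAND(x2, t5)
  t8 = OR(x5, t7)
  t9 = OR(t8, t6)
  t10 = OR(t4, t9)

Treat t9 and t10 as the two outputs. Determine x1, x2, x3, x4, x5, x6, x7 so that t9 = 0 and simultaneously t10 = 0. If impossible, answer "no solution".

Check with x1=1 x2=1 x3=1 x4=0 x5=0 x6=0 x7=1:
t1 = NAND(x6, x3) = NAND(0, 1) = 1
t2 = NAND(x7, t1) = NAND(1, 1) = 0
t3 = XOR(t2, t1) = XOR(0, 1) = 1
t4 = AND(t3, x4) = AND(1, 0) = 0
t5 = OR(x3, x1) = OR(1, 1) = 1
t6 = XOR(t2, t4) = XOR(0, 0) = 0
t7 = NAND(x2, t5) = NAND(1, 1) = 0
t8 = OR(x5, t7) = OR(0, 0) = 0
t9 = OR(t8, t6) = OR(0, 0) = 0
t10 = OR(t4, t9) = OR(0, 0) = 0
So t9 = 0 and t10 = 0.

x1=1 x2=1 x3=1 x4=0 x5=0 x6=0 x7=1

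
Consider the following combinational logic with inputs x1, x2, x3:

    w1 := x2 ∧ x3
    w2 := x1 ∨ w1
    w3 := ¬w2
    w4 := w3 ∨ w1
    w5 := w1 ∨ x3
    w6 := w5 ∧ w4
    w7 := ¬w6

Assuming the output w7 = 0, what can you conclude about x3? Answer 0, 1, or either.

1

w7 = ¬w6 must be 0, so w6 = 1.
w6 = w5 ∧ w4 must be 1, so both w5 = 1 and w4 = 1.
w5 = w1 ∨ x3 must be 1, so at least one of w1, x3 is 1.
Every assignment with w7 = 0 has x3 = 1; there are 3 such assignment(s).
  x1=0, x2=0, x3=1
  x1=0, x2=1, x3=1
  x1=1, x2=1, x3=1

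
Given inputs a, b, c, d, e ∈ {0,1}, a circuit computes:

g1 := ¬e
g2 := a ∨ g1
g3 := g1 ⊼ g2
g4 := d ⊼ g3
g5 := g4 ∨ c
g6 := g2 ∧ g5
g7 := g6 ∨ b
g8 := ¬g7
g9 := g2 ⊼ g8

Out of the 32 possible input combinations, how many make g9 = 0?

g9 = g2 ⊼ g8 must be 0, so both g2 = 1 and g8 = 1.
g2 = a ∨ g1 must be 1, so at least one of a, g1 is 1.
Enumerating the 32 input combinations, 1 give g9 = 0 and 31 give g9 = 1.

1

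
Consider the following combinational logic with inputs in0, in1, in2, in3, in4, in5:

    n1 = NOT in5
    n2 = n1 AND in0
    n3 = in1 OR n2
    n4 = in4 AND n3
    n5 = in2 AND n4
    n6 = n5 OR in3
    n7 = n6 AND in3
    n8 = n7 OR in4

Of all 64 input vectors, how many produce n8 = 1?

48

n8 = n7 OR in4 must be 1, so at least one of n7, in4 is 1.
Enumerating the 64 input combinations, 48 give n8 = 1 and 16 give n8 = 0.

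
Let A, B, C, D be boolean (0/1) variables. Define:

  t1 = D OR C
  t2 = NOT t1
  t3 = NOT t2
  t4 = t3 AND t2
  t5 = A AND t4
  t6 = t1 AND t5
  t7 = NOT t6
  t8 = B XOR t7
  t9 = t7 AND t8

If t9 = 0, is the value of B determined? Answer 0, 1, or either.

1

t9 = t7 AND t8 must be 0, so at least one of t7, t8 is 0.
Every assignment with t9 = 0 has B = 1; there are 8 such assignment(s).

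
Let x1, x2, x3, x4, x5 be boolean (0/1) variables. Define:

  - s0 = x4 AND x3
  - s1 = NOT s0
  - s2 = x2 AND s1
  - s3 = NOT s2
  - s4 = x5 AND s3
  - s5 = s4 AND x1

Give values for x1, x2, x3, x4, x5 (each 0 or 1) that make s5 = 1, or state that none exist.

s5 = s4 AND x1 must be 1, so both s4 = 1 and x1 = 1.
Check with x1=1, x2=0, x3=1, x4=0, x5=1:
s0 = x4 AND x3 = 0 AND 1 = 0
s1 = NOT s0 = NOT 0 = 1
s2 = x2 AND s1 = 0 AND 1 = 0
s3 = NOT s2 = NOT 0 = 1
s4 = x5 AND s3 = 1 AND 1 = 1
s5 = s4 AND x1 = 1 AND 1 = 1
So s5 = 1 as required.

x1=1, x2=0, x3=1, x4=0, x5=1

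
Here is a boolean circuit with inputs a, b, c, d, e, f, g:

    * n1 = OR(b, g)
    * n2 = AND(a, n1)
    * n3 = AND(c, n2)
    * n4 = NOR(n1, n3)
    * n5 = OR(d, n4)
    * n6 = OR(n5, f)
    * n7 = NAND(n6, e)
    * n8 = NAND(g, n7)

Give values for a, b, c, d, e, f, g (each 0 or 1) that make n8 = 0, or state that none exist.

a=0, b=1, c=1, d=1, e=0, f=0, g=1

Check with a=0, b=1, c=1, d=1, e=0, f=0, g=1:
n1 = OR(b, g) = OR(1, 1) = 1
n2 = AND(a, n1) = AND(0, 1) = 0
n3 = AND(c, n2) = AND(1, 0) = 0
n4 = NOR(n1, n3) = NOR(1, 0) = 0
n5 = OR(d, n4) = OR(1, 0) = 1
n6 = OR(n5, f) = OR(1, 0) = 1
n7 = NAND(n6, e) = NAND(1, 0) = 1
n8 = NAND(g, n7) = NAND(1, 1) = 0
So n8 = 0 as required.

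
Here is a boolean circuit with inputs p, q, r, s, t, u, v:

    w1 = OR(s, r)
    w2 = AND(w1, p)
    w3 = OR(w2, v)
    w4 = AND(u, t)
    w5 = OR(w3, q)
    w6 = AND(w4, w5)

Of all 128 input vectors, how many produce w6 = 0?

w6 = AND(w4, w5) must be 0, so at least one of w4, w5 is 0.
Enumerating the 128 input combinations, 101 give w6 = 0 and 27 give w6 = 1.

101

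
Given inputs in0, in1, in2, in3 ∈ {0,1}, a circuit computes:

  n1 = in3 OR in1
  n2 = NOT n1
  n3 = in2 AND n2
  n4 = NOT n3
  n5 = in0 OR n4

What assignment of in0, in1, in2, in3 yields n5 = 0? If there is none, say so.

n5 = in0 OR n4 must be 0, so both in0 = 0 and n4 = 0.
n4 = NOT n3 must be 0, so n3 = 1.
Check with in0=0, in1=0, in2=1, in3=0:
n1 = in3 OR in1 = 0 OR 0 = 0
n2 = NOT n1 = NOT 0 = 1
n3 = in2 AND n2 = 1 AND 1 = 1
n4 = NOT n3 = NOT 1 = 0
n5 = in0 OR n4 = 0 OR 0 = 0
So n5 = 0 as required.

in0=0, in1=0, in2=1, in3=0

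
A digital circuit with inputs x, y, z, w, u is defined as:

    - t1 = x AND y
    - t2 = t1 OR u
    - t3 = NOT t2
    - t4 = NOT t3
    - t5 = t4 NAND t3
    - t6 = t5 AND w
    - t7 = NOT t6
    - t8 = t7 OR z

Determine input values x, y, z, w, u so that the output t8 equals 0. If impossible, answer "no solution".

x=1, y=0, z=0, w=1, u=0

Check with x=1, y=0, z=0, w=1, u=0:
t1 = x AND y = 1 AND 0 = 0
t2 = t1 OR u = 0 OR 0 = 0
t3 = NOT t2 = NOT 0 = 1
t4 = NOT t3 = NOT 1 = 0
t5 = t4 NAND t3 = 0 NAND 1 = 1
t6 = t5 AND w = 1 AND 1 = 1
t7 = NOT t6 = NOT 1 = 0
t8 = t7 OR z = 0 OR 0 = 0
So t8 = 0 as required.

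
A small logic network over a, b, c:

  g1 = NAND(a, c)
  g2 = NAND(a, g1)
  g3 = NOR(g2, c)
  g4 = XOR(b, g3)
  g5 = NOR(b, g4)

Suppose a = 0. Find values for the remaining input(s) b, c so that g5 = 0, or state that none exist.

Check with a = 0 and b=1, c=0:
g1 = NAND(a, c) = NAND(0, 0) = 1
g2 = NAND(a, g1) = NAND(0, 1) = 1
g3 = NOR(g2, c) = NOR(1, 0) = 0
g4 = XOR(b, g3) = XOR(1, 0) = 1
g5 = NOR(b, g4) = NOR(1, 1) = 0
So g5 = 0.

b=1 c=0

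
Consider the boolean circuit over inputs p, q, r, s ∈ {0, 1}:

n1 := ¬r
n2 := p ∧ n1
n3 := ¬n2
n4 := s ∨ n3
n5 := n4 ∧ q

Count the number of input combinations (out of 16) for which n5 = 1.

7

n5 = n4 ∧ q must be 1, so both n4 = 1 and q = 1.
n4 = s ∨ n3 must be 1, so at least one of s, n3 is 1.
Enumerating the 16 input combinations, 7 give n5 = 1 and 9 give n5 = 0.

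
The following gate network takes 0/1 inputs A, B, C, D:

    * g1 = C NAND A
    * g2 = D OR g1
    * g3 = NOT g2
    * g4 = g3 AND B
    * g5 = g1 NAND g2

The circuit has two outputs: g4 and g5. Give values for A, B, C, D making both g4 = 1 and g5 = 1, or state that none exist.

Check with A=1 B=1 C=1 D=0:
g1 = C NAND A = 1 NAND 1 = 0
g2 = D OR g1 = 0 OR 0 = 0
g3 = NOT g2 = NOT 0 = 1
g4 = g3 AND B = 1 AND 1 = 1
g5 = g1 NAND g2 = 0 NAND 0 = 1
So g4 = 1 and g5 = 1.

A=1 B=1 C=1 D=0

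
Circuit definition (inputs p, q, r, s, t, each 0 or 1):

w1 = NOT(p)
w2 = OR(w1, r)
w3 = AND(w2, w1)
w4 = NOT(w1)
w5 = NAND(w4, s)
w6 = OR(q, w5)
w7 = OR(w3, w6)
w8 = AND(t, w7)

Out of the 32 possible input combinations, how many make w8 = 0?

w8 = AND(t, w7) must be 0, so at least one of t, w7 is 0.
Enumerating the 32 input combinations, 18 give w8 = 0 and 14 give w8 = 1.

18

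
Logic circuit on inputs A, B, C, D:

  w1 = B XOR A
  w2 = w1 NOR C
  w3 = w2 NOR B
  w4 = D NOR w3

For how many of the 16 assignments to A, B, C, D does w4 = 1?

w4 = D NOR w3 must be 1, so both D = 0 and w3 = 0.
w3 = w2 NOR B must be 0, so at least one of w2, B is 1.
Satisfying assignments:
  A=0, B=0, C=0, D=0
  A=0, B=1, C=0, D=0
  A=0, B=1, C=1, D=0
  A=1, B=1, C=0, D=0
  A=1, B=1, C=1, D=0

5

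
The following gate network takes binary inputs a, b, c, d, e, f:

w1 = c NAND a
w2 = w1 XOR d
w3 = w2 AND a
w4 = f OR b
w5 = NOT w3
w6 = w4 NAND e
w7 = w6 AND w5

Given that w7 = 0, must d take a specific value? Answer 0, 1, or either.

either

Both values of d occur among assignments with w7 = 0:
  d=0: a=0, b=0, c=0, d=0, e=1, f=1
  d=1: a=0, b=0, c=0, d=1, e=1, f=1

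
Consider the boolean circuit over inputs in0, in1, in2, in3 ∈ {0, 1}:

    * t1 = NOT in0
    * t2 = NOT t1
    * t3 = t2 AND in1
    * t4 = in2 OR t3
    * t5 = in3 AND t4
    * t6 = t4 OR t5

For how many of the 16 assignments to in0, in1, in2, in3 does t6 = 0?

t6 = t4 OR t5 must be 0, so both t4 = 0 and t5 = 0.
Satisfying assignments:
  in0=0, in1=0, in2=0, in3=0
  in0=0, in1=0, in2=0, in3=1
  in0=0, in1=1, in2=0, in3=0
  in0=0, in1=1, in2=0, in3=1
  in0=1, in1=0, in2=0, in3=0
  in0=1, in1=0, in2=0, in3=1

6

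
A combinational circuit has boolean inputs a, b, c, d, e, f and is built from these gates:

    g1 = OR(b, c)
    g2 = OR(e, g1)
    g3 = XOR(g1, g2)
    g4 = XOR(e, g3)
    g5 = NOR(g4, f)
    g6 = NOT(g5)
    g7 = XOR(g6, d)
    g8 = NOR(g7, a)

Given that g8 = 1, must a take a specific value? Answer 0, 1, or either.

0

g8 = NOR(g7, a) must be 1, so both g7 = 0 and a = 0.
g7 = XOR(g6, d) must be 0, so g6 and d are equal.
Every assignment with g8 = 1 has a = 0; there are 16 such assignment(s).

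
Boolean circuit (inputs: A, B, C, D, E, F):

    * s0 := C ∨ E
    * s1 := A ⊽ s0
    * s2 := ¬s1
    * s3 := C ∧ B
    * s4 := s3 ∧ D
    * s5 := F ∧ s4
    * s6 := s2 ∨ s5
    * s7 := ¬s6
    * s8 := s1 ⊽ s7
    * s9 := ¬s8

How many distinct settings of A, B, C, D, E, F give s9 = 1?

s9 = ¬s8 must be 1, so s8 = 0.
Enumerating the 64 input combinations, 8 give s9 = 1 and 56 give s9 = 0.

8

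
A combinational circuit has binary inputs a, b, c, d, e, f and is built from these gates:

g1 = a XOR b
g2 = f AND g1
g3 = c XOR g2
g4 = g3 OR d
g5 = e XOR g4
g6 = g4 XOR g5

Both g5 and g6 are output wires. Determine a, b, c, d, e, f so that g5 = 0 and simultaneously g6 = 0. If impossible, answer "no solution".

Check with a=0, b=0, c=0, d=0, e=0, f=1:
g1 = a XOR b = 0 XOR 0 = 0
g2 = f AND g1 = 1 AND 0 = 0
g3 = c XOR g2 = 0 XOR 0 = 0
g4 = g3 OR d = 0 OR 0 = 0
g5 = e XOR g4 = 0 XOR 0 = 0
g6 = g4 XOR g5 = 0 XOR 0 = 0
So g5 = 0 and g6 = 0.

a=0, b=0, c=0, d=0, e=0, f=1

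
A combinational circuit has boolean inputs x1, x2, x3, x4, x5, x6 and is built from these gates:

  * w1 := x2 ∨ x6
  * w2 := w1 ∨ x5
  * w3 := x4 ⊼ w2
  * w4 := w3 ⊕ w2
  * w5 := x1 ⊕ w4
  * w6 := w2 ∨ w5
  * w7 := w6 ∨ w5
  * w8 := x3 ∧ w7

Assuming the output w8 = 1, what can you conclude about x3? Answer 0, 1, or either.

1

w8 = x3 ∧ w7 must be 1, so both x3 = 1 and w7 = 1.
w7 = w6 ∨ w5 must be 1, so at least one of w6, w5 is 1.
Every assignment with w8 = 1 has x3 = 1; there are 30 such assignment(s).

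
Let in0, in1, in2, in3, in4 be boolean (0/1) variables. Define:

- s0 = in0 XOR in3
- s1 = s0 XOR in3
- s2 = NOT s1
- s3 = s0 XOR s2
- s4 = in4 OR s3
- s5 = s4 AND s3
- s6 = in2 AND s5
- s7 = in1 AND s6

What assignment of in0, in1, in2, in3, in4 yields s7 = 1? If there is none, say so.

s7 = in1 AND s6 must be 1, so both in1 = 1 and s6 = 1.
Check with in0=1, in1=1, in2=1, in3=0, in4=1:
s0 = in0 XOR in3 = 1 XOR 0 = 1
s1 = s0 XOR in3 = 1 XOR 0 = 1
s2 = NOT s1 = NOT 1 = 0
s3 = s0 XOR s2 = 1 XOR 0 = 1
s4 = in4 OR s3 = 1 OR 1 = 1
s5 = s4 AND s3 = 1 AND 1 = 1
s6 = in2 AND s5 = 1 AND 1 = 1
s7 = in1 AND s6 = 1 AND 1 = 1
So s7 = 1 as required.

in0=1, in1=1, in2=1, in3=0, in4=1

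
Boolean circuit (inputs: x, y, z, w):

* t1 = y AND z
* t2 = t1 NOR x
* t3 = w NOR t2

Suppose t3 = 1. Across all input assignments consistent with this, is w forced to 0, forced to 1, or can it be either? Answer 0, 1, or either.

t3 = w NOR t2 must be 1, so both w = 0 and t2 = 0.
t2 = t1 NOR x must be 0, so at least one of t1, x is 1.
Every assignment with t3 = 1 has w = 0; there are 5 such assignment(s).

0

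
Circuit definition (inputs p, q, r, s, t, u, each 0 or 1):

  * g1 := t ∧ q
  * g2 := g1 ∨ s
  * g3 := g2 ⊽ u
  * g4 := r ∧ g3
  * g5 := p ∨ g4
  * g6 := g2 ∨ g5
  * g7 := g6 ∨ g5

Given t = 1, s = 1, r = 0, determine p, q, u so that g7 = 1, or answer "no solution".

p=0, q=0, u=1

g7 = g6 ∨ g5 must be 1, so at least one of g6, g5 is 1.
Check with t = 1, s = 1, r = 0 and p=0, q=0, u=1:
g1 = t ∧ q = 1 ∧ 0 = 0
g2 = g1 ∨ s = 0 ∨ 1 = 1
g3 = g2 ⊽ u = 1 ⊽ 1 = 0
g4 = r ∧ g3 = 0 ∧ 0 = 0
g5 = p ∨ g4 = 0 ∨ 0 = 0
g6 = g2 ∨ g5 = 1 ∨ 0 = 1
g7 = g6 ∨ g5 = 1 ∨ 0 = 1
So g7 = 1.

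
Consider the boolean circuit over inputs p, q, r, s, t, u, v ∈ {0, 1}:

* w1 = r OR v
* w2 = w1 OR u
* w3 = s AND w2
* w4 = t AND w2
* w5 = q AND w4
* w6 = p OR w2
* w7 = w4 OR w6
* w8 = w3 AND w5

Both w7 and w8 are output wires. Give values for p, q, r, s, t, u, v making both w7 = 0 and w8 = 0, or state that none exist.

p=0 q=1 r=0 s=1 t=1 u=0 v=0

Check with p=0 q=1 r=0 s=1 t=1 u=0 v=0:
w1 = r OR v = 0 OR 0 = 0
w2 = w1 OR u = 0 OR 0 = 0
w3 = s AND w2 = 1 AND 0 = 0
w4 = t AND w2 = 1 AND 0 = 0
w5 = q AND w4 = 1 AND 0 = 0
w6 = p OR w2 = 0 OR 0 = 0
w7 = w4 OR w6 = 0 OR 0 = 0
w8 = w3 AND w5 = 0 AND 0 = 0
So w7 = 0 and w8 = 0.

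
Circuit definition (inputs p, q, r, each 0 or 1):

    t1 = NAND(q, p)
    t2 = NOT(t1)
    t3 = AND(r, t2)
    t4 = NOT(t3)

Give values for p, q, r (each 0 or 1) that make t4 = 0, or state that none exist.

p=1, q=1, r=1

Check with p=1, q=1, r=1:
t1 = NAND(q, p) = NAND(1, 1) = 0
t2 = NOT(t1) = NOT 0 = 1
t3 = AND(r, t2) = AND(1, 1) = 1
t4 = NOT(t3) = NOT 1 = 0
So t4 = 0 as required.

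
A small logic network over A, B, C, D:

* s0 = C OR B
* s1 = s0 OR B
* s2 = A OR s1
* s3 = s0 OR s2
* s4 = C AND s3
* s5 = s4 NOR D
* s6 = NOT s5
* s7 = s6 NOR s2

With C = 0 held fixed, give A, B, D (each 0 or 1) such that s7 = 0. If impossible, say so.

s7 = s6 NOR s2 must be 0, so at least one of s6, s2 is 1.
Check with C = 0 and A=1, B=1, D=0:
s0 = C OR B = 0 OR 1 = 1
s1 = s0 OR B = 1 OR 1 = 1
s2 = A OR s1 = 1 OR 1 = 1
s3 = s0 OR s2 = 1 OR 1 = 1
s4 = C AND s3 = 0 AND 1 = 0
s5 = s4 NOR D = 0 NOR 0 = 1
s6 = NOT s5 = NOT 1 = 0
s7 = s6 NOR s2 = 0 NOR 1 = 0
So s7 = 0.

A=1, B=1, D=0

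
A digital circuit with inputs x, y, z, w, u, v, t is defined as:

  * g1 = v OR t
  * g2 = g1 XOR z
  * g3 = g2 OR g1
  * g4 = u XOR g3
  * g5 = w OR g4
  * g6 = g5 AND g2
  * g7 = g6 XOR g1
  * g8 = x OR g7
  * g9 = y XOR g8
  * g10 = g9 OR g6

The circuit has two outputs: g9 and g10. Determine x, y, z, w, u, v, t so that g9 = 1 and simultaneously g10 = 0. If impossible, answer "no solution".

no solution exists

Across all 128 input combinations, none give both g9 = 1 and g10 = 0.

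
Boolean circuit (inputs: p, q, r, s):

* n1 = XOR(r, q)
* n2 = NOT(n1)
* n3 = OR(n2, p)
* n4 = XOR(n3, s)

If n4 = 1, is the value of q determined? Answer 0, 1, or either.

either

Both values of q occur among assignments with n4 = 1:
  q=0: p=0, q=0, r=0, s=0
  q=1: p=0, q=1, r=0, s=1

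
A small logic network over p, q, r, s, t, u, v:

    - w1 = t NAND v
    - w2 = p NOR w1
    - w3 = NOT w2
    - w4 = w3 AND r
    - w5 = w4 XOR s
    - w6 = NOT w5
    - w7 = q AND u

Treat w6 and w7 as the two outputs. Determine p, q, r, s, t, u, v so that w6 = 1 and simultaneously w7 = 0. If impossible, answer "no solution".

p=0, q=0, r=1, s=1, t=0, u=0, v=0

Check with p=0, q=0, r=1, s=1, t=0, u=0, v=0:
w1 = t NAND v = 0 NAND 0 = 1
w2 = p NOR w1 = 0 NOR 1 = 0
w3 = NOT w2 = NOT 0 = 1
w4 = w3 AND r = 1 AND 1 = 1
w5 = w4 XOR s = 1 XOR 1 = 0
w6 = NOT w5 = NOT 0 = 1
w7 = q AND u = 0 AND 0 = 0
So w6 = 1 and w7 = 0.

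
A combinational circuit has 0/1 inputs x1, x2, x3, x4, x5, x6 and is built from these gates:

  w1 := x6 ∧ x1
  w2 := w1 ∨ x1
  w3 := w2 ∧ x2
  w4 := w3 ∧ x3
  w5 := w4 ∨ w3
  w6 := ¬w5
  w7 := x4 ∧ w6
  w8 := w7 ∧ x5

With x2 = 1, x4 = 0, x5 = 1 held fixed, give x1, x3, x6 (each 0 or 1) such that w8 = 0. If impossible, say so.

x1=0 x3=0 x6=1

w8 = w7 ∧ x5 must be 0, so at least one of w7, x5 is 0.
Check with x2 = 1, x4 = 0, x5 = 1 and x1=0, x3=0, x6=1:
w1 = x6 ∧ x1 = 1 ∧ 0 = 0
w2 = w1 ∨ x1 = 0 ∨ 0 = 0
w3 = w2 ∧ x2 = 0 ∧ 1 = 0
w4 = w3 ∧ x3 = 0 ∧ 0 = 0
w5 = w4 ∨ w3 = 0 ∨ 0 = 0
w6 = ¬w5 = ¬0 = 1
w7 = x4 ∧ w6 = 0 ∧ 1 = 0
w8 = w7 ∧ x5 = 0 ∧ 1 = 0
So w8 = 0.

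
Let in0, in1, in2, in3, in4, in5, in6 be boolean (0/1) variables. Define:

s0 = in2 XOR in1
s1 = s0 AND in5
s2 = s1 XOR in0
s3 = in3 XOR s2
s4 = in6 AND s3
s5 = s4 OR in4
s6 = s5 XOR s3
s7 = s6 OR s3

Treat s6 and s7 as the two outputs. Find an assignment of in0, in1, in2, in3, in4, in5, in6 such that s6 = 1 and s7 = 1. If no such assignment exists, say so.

in0=1, in1=0, in2=1, in3=1, in4=0, in5=1, in6=0

Check with in0=1, in1=0, in2=1, in3=1, in4=0, in5=1, in6=0:
s0 = in2 XOR in1 = 1 XOR 0 = 1
s1 = s0 AND in5 = 1 AND 1 = 1
s2 = s1 XOR in0 = 1 XOR 1 = 0
s3 = in3 XOR s2 = 1 XOR 0 = 1
s4 = in6 AND s3 = 0 AND 1 = 0
s5 = s4 OR in4 = 0 OR 0 = 0
s6 = s5 XOR s3 = 0 XOR 1 = 1
s7 = s6 OR s3 = 1 OR 1 = 1
So s6 = 1 and s7 = 1.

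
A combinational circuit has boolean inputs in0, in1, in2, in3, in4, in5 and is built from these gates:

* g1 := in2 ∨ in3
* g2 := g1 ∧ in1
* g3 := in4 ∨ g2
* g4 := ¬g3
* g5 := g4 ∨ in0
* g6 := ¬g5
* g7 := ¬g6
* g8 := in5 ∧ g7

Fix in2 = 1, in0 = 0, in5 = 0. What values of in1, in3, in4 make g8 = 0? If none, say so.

g8 = in5 ∧ g7 must be 0, so at least one of in5, g7 is 0.
Check with in2 = 1, in0 = 0, in5 = 0 and in1=0, in3=1, in4=1:
g1 = in2 ∨ in3 = 1 ∨ 1 = 1
g2 = g1 ∧ in1 = 1 ∧ 0 = 0
g3 = in4 ∨ g2 = 1 ∨ 0 = 1
g4 = ¬g3 = ¬1 = 0
g5 = g4 ∨ in0 = 0 ∨ 0 = 0
g6 = ¬g5 = ¬0 = 1
g7 = ¬g6 = ¬1 = 0
g8 = in5 ∧ g7 = 0 ∧ 0 = 0
So g8 = 0.

in1=0 in3=1 in4=1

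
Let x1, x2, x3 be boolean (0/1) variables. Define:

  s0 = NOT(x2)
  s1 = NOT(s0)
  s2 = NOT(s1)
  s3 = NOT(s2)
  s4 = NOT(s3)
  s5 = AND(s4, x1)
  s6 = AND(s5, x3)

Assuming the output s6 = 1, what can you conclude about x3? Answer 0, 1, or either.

s6 = AND(s5, x3) must be 1, so both s5 = 1 and x3 = 1.
s5 = AND(s4, x1) must be 1, so both s4 = 1 and x1 = 1.
s4 = NOT(s3) must be 1, so s3 = 0.
Every assignment with s6 = 1 has x3 = 1; there are 1 such assignment(s).
  x1=1, x2=0, x3=1

1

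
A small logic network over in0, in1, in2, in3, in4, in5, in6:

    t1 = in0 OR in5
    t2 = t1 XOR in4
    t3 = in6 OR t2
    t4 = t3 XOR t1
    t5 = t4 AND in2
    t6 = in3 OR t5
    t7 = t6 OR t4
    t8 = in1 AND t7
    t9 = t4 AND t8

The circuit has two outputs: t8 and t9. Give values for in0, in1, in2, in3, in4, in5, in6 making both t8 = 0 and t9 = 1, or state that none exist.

no solution exists

Across all 128 input combinations, none give both t8 = 0 and t9 = 1.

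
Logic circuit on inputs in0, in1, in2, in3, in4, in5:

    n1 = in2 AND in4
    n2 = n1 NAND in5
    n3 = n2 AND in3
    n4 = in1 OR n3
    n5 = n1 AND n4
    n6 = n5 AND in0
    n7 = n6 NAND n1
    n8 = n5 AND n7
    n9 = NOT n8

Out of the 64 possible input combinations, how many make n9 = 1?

59

n9 = NOT n8 must be 1, so n8 = 0.
Enumerating the 64 input combinations, 59 give n9 = 1 and 5 give n9 = 0.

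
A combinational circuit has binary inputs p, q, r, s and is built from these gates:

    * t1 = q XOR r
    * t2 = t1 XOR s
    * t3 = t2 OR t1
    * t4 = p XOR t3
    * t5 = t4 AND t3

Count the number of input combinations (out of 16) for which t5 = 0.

10

t5 = t4 AND t3 must be 0, so at least one of t4, t3 is 0.
Enumerating the 16 input combinations, 10 give t5 = 0 and 6 give t5 = 1.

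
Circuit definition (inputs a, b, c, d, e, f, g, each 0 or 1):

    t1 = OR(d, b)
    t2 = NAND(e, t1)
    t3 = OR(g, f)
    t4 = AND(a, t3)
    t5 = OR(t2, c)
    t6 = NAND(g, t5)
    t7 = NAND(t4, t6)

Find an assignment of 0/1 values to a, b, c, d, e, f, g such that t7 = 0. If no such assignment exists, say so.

a=1, b=1, c=1, d=0, e=0, f=1, g=0

t7 = NAND(t4, t6) must be 0, so both t4 = 1 and t6 = 1.
Check with a=1, b=1, c=1, d=0, e=0, f=1, g=0:
t1 = OR(d, b) = OR(0, 1) = 1
t2 = NAND(e, t1) = NAND(0, 1) = 1
t3 = OR(g, f) = OR(0, 1) = 1
t4 = AND(a, t3) = AND(1, 1) = 1
t5 = OR(t2, c) = OR(1, 1) = 1
t6 = NAND(g, t5) = NAND(0, 1) = 1
t7 = NAND(t4, t6) = NAND(1, 1) = 0
So t7 = 0 as required.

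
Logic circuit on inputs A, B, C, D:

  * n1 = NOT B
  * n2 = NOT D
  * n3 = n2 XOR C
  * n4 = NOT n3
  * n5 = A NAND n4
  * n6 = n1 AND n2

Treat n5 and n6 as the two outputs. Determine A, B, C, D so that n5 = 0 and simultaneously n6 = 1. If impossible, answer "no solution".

A=1, B=0, C=1, D=0

Check with A=1, B=0, C=1, D=0:
n1 = NOT B = NOT 0 = 1
n2 = NOT D = NOT 0 = 1
n3 = n2 XOR C = 1 XOR 1 = 0
n4 = NOT n3 = NOT 0 = 1
n5 = A NAND n4 = 1 NAND 1 = 0
n6 = n1 AND n2 = 1 AND 1 = 1
So n5 = 0 and n6 = 1.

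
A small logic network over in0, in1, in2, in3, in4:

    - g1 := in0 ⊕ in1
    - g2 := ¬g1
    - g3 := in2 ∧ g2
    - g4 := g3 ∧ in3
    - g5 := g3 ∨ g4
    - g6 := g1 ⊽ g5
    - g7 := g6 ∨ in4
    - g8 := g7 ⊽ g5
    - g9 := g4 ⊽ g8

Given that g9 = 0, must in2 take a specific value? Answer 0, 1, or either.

Both values of in2 occur among assignments with g9 = 0:
  in2=0: in0=0, in1=1, in2=0, in3=0, in4=0
  in2=1: in0=0, in1=0, in2=1, in3=1, in4=0

either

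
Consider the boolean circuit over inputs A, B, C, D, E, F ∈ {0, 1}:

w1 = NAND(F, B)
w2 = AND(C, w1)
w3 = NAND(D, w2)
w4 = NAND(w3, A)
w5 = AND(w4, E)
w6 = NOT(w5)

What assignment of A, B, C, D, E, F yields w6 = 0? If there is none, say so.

A=0, B=1, C=1, D=0, E=1, F=0

w6 = NOT(w5) must be 0, so w5 = 1.
w5 = AND(w4, E) must be 1, so both w4 = 1 and E = 1.
Check with A=0, B=1, C=1, D=0, E=1, F=0:
w1 = NAND(F, B) = NAND(0, 1) = 1
w2 = AND(C, w1) = AND(1, 1) = 1
w3 = NAND(D, w2) = NAND(0, 1) = 1
w4 = NAND(w3, A) = NAND(1, 0) = 1
w5 = AND(w4, E) = AND(1, 1) = 1
w6 = NOT(w5) = NOT 1 = 0
So w6 = 0 as required.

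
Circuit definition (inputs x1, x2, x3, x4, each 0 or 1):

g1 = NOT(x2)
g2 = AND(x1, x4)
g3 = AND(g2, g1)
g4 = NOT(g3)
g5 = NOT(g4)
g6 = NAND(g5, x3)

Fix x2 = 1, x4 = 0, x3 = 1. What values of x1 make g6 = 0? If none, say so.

With x2 = 1, x4 = 0, x3 = 1 fixed, none of the 2 settings of x1 give g6 = 0.
For example, with x1=1:
g1 = NOT(x2) = NOT 1 = 0
g2 = AND(x1, x4) = AND(1, 0) = 0
g3 = AND(g2, g1) = AND(0, 0) = 0
g4 = NOT(g3) = NOT 0 = 1
g5 = NOT(g4) = NOT 1 = 0
g6 = NAND(g5, x3) = NAND(0, 1) = 1
giving g6 = 1 ≠ 0.

no solution exists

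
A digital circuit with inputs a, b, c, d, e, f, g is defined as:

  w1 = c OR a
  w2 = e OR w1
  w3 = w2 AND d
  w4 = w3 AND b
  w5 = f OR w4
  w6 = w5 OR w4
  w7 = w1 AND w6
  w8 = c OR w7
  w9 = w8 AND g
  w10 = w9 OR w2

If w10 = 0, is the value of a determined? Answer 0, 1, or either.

0

w10 = w9 OR w2 must be 0, so both w9 = 0 and w2 = 0.
w9 = w8 AND g must be 0, so at least one of w8, g is 0.
Every assignment with w10 = 0 has a = 0; there are 16 such assignment(s).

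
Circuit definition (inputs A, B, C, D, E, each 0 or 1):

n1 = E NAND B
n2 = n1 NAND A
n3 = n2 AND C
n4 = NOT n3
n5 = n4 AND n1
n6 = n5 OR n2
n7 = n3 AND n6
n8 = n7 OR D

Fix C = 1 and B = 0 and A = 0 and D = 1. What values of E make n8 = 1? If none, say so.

n8 = n7 OR D must be 1, so at least one of n7, D is 1.
Check with C = 1 and B = 0 and A = 0 and D = 1 and E=0:
n1 = E NAND B = 0 NAND 0 = 1
n2 = n1 NAND A = 1 NAND 0 = 1
n3 = n2 AND C = 1 AND 1 = 1
n4 = NOT n3 = NOT 1 = 0
n5 = n4 AND n1 = 0 AND 1 = 0
n6 = n5 OR n2 = 0 OR 1 = 1
n7 = n3 AND n6 = 1 AND 1 = 1
n8 = n7 OR D = 1 OR 1 = 1
So n8 = 1.

E=0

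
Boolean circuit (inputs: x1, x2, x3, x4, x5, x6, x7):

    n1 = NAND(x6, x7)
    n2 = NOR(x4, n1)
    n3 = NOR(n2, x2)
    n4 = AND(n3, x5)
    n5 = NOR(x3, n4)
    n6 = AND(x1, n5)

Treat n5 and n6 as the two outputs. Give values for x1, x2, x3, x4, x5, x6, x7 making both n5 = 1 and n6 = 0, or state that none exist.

x1=0, x2=0, x3=0, x4=0, x5=0, x6=1, x7=1

Check with x1=0, x2=0, x3=0, x4=0, x5=0, x6=1, x7=1:
n1 = NAND(x6, x7) = NAND(1, 1) = 0
n2 = NOR(x4, n1) = NOR(0, 0) = 1
n3 = NOR(n2, x2) = NOR(1, 0) = 0
n4 = AND(n3, x5) = AND(0, 0) = 0
n5 = NOR(x3, n4) = NOR(0, 0) = 1
n6 = AND(x1, n5) = AND(0, 1) = 0
So n5 = 1 and n6 = 0.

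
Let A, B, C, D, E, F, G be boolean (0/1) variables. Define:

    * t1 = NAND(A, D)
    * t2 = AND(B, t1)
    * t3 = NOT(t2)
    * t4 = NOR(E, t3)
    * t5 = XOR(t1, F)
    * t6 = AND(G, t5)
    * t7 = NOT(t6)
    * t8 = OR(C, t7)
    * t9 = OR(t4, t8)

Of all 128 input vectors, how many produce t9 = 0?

13

t9 = OR(t4, t8) must be 0, so both t4 = 0 and t8 = 0.
t4 = NOR(E, t3) must be 0, so at least one of E, t3 is 1.
t8 = OR(C, t7) must be 0, so both C = 0 and t7 = 0.
Enumerating the 128 input combinations, 13 give t9 = 0 and 115 give t9 = 1.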